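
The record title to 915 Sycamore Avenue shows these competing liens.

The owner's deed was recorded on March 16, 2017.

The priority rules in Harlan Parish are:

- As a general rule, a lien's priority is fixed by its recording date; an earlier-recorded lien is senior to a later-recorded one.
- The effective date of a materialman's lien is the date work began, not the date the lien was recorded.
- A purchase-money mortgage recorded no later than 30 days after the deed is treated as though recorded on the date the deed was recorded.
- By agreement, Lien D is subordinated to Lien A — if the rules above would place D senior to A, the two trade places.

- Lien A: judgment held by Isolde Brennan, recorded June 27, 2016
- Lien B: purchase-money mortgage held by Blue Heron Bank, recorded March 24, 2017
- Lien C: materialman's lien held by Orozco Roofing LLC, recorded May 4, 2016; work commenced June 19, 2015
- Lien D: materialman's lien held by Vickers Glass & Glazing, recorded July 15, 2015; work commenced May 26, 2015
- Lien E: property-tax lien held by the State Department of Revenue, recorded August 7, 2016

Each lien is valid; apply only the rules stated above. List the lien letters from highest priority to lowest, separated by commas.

Effective dates after the stated exceptions: B was recorded within the 30-day window, so its effective date is the deed date March 16, 2017; C's effective date is June 19, 2015, when work began; D relates back to May 26, 2015 (work commenced).
By effective date: D (May 26, 2015), C (June 19, 2015), A (June 27, 2016), E (August 7, 2016), B (March 16, 2017).
Because D would otherwise rank above A, the subordination swaps them.

A, C, D, E, B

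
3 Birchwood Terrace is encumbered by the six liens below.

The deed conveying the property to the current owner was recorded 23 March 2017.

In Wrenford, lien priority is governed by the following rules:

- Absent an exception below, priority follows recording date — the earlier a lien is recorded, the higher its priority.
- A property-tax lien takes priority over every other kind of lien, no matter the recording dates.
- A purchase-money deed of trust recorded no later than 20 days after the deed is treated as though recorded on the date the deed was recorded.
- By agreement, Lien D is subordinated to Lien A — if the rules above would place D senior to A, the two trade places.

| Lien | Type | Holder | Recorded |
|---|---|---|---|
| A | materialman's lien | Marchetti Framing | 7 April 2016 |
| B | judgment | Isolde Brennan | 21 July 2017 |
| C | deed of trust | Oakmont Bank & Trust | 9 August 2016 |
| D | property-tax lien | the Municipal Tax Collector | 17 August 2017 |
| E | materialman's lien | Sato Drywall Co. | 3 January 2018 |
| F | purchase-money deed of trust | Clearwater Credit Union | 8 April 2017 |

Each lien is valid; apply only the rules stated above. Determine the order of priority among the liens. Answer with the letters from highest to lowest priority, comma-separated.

Adjusting effective dates: F was recorded within the 20-day window, so its effective date is the deed date 23 March 2017.
As a property-tax lien, D is senior to every other lien.
Remaining liens by effective date: A (7 April 2016), C (9 August 2016), F (23 March 2017), B (21 July 2017), E (3 January 2018).
Because D would otherwise rank above A, the subordination swaps them.

A, D, C, F, B, E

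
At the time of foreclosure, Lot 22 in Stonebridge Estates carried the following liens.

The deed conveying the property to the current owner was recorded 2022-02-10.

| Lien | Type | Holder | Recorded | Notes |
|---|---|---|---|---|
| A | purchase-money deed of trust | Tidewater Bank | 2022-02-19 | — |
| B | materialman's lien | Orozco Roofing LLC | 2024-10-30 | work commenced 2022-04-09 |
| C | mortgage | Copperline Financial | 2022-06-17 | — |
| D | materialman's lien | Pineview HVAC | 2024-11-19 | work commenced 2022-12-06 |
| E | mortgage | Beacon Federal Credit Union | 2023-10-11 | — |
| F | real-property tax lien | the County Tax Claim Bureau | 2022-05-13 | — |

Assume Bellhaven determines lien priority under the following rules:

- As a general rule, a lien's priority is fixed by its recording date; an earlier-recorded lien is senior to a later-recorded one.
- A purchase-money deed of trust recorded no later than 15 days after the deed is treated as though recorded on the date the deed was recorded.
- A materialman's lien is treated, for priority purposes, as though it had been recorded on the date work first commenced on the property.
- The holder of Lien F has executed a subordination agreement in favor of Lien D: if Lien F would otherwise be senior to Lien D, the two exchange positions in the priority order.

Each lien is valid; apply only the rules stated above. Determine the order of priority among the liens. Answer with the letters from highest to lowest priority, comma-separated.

First, effective dates: A was recorded within the 15-day window, so its effective date is the deed date 2022-02-10; B is treated as recorded 2022-04-09, the work-commencement date; D is treated as recorded 2022-12-06, the work-commencement date.
By effective date: A (2022-02-10), B (2022-04-09), F (2022-05-13), C (2022-06-17), D (2022-12-06), E (2023-10-11).
F would otherwise be senior to D, so under the subordination agreement F and D exchange positions.

A, B, D, C, F, E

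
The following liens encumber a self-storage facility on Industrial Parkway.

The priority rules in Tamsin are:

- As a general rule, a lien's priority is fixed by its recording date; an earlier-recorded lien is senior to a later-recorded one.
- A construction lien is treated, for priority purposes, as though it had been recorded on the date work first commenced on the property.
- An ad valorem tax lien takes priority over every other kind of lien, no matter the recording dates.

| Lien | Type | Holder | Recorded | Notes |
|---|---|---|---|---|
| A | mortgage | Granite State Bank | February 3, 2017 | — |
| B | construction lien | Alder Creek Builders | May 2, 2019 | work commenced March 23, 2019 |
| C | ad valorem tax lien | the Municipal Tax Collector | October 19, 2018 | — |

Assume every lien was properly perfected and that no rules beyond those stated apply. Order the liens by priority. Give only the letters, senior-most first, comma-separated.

C, A, B

Effective dates after the stated exceptions: B is treated as recorded March 23, 2019, the work-commencement date.
C is an ad valorem tax lien, so it outranks all other liens regardless of date.
Remaining liens by effective date: A (February 3, 2017), B (March 23, 2019).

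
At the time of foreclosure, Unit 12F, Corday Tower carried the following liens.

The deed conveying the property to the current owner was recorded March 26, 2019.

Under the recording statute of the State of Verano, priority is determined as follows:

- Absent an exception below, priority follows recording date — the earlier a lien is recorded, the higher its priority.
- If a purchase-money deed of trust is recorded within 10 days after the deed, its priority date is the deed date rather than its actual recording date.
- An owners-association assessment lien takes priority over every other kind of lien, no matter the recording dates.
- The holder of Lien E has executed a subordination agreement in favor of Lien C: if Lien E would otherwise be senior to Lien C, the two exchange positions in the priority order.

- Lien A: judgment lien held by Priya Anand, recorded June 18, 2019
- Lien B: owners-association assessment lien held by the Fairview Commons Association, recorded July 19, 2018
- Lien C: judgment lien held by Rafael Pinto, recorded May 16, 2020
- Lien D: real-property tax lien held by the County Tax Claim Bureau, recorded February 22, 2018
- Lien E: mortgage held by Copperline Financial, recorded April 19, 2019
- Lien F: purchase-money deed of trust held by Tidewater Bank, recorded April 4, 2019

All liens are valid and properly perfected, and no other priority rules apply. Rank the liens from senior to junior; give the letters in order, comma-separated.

B, D, F, C, A, E

Adjusting effective dates: F relates back to the deed date March 26, 2019.
As an owners-association assessment lien, B is senior to every other lien.
The other liens, earliest effective date first: D (February 22, 2018), F (March 26, 2019), E (April 19, 2019), A (June 18, 2019), C (May 16, 2020).
Because E would otherwise rank above C, the subordination swaps them.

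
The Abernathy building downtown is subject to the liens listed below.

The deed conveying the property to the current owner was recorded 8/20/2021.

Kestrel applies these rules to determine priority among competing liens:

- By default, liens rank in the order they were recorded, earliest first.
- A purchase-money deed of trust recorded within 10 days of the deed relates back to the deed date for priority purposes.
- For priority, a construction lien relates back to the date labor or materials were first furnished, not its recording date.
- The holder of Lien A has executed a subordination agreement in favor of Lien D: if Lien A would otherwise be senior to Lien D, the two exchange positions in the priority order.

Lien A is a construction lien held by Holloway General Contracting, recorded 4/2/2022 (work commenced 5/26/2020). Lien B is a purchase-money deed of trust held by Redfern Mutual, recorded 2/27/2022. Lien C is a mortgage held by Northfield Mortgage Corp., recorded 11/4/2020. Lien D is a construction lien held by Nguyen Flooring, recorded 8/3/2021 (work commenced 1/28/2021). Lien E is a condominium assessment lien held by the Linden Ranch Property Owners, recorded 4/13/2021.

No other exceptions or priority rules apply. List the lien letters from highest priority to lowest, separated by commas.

First, effective dates: A is treated as recorded 5/26/2020, the work-commencement date; B was recorded 191 days after the deed, outside the 10-day window, so it keeps its recording date; D relates back to 1/28/2021 (work commenced).
By effective date: A (5/26/2020), C (11/4/2020), D (1/28/2021), E (4/13/2021), B (2/27/2022).
Because A would otherwise rank above D, the subordination swaps them.

D, C, A, E, B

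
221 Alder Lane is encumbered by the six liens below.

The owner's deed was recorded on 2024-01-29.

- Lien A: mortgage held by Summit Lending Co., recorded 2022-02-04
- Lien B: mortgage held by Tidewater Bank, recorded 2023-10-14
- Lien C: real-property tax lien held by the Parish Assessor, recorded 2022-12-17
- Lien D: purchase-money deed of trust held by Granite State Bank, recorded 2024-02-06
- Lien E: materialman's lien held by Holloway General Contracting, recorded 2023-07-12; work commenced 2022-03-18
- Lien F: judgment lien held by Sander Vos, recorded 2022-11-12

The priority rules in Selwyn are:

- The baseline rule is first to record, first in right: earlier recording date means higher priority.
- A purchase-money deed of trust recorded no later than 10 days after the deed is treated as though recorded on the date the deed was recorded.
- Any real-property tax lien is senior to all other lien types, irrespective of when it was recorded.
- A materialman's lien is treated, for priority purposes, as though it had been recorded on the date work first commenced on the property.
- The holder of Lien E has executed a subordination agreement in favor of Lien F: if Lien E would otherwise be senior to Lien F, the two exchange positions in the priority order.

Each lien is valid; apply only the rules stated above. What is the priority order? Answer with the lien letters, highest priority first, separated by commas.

C, A, F, E, B, D

Adjusting effective dates: D was recorded within the 10-day window, so its effective date is the deed date 2024-01-29; E's effective date is 2022-03-18, when work began.
C is a real-property tax lien, so it outranks all other liens regardless of date.
Remaining liens by effective date: A (2022-02-04), E (2022-03-18), F (2022-11-12), B (2023-10-14), D (2024-01-29).
Because E would otherwise rank above F, the subordination swaps them.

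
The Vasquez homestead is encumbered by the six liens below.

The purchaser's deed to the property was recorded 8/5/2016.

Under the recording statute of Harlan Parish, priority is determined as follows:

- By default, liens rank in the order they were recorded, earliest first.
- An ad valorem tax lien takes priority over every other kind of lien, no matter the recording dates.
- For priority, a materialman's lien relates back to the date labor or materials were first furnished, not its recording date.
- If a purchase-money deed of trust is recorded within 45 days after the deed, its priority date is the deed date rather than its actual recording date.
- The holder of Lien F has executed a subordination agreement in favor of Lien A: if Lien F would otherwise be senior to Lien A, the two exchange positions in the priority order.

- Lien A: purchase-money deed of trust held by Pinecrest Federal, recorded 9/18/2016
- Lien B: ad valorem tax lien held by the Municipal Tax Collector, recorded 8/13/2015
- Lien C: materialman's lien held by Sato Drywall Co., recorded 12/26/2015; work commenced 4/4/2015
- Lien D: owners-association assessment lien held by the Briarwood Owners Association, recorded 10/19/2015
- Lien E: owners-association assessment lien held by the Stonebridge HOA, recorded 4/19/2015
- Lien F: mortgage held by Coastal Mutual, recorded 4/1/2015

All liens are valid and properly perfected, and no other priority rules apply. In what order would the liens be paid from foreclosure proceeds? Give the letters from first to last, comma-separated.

First, effective dates: A was recorded within the 45-day window, so its effective date is the deed date 8/5/2016; C's effective date is 4/4/2015, when work began.
B is an ad valorem tax lien, so it outranks all other liens regardless of date.
Among the remaining liens, by effective date: F (4/1/2015), C (4/4/2015), E (4/19/2015), D (10/19/2015), A (8/5/2016).
F would otherwise be senior to A, so under the subordination agreement F and A exchange positions.

B, A, C, E, D, F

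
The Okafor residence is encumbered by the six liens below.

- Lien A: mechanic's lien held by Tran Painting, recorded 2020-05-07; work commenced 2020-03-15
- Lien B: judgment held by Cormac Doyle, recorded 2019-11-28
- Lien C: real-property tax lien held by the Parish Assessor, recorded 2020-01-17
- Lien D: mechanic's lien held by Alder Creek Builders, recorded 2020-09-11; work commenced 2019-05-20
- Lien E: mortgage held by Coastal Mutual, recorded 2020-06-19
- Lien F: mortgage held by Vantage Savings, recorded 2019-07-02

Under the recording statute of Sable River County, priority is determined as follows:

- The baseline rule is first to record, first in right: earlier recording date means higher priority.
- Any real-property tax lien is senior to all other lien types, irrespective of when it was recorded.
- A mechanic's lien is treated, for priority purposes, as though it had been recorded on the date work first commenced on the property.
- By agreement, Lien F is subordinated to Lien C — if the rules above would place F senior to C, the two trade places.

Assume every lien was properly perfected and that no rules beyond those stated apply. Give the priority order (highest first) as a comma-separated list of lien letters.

C, D, F, B, A, E

Effective dates: A's effective date is 2020-03-15, when work began; D is treated as recorded 2019-05-20, the work-commencement date.
C is a real-property tax lien and takes priority over every other lien.
Remaining liens by effective date: D (2019-05-20), F (2019-07-02), B (2019-11-28), A (2020-03-15), E (2020-06-19).
F is already junior to C, so the subordination agreement changes nothing.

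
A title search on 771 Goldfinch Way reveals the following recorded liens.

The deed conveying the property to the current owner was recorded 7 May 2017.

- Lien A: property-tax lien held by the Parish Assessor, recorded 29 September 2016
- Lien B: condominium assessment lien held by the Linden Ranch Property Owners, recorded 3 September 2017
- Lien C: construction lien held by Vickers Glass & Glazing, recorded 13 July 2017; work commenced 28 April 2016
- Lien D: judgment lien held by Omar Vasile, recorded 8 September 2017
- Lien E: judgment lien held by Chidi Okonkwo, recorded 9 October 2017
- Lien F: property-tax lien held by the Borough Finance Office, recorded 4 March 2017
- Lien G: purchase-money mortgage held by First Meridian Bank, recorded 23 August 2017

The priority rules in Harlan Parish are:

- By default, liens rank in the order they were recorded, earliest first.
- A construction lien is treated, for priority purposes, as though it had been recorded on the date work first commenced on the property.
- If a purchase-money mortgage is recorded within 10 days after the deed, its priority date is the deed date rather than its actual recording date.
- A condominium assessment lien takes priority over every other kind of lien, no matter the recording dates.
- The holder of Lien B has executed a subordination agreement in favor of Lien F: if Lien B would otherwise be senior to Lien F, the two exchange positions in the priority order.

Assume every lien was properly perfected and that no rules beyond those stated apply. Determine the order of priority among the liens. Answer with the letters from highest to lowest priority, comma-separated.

Adjusting effective dates: C relates back to 28 April 2016 (work commenced); G was recorded 108 days after the deed, outside the 10-day window, so it keeps its recording date.
B is a condominium assessment lien, so it outranks all other liens regardless of date.
Remaining liens by effective date: C (28 April 2016), A (29 September 2016), F (4 March 2017), G (23 August 2017), D (8 September 2017), E (9 October 2017).
B would otherwise be senior to F, so under the subordination agreement B and F exchange positions.

F, C, A, B, G, D, E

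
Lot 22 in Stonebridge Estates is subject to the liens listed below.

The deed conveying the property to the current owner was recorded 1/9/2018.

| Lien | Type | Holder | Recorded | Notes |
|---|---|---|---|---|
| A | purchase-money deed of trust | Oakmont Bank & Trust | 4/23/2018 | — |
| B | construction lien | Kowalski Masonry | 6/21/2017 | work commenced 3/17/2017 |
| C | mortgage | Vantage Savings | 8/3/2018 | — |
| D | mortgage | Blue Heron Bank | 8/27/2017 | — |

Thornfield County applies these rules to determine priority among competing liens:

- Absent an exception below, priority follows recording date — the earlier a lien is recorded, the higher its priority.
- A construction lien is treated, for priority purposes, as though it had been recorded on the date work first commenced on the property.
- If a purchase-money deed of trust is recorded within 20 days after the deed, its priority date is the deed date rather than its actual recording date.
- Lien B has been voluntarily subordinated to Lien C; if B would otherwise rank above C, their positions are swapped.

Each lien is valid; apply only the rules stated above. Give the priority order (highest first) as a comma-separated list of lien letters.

Adjusting effective dates: A was recorded 104 days after the deed, outside the 20-day window, so it keeps its recording date; B's effective date is 3/17/2017, when work began.
Sorted by effective date: B (3/17/2017), D (8/27/2017), A (4/23/2018), C (8/3/2018).
Because B would otherwise rank above C, the subordination swaps them.

C, D, A, B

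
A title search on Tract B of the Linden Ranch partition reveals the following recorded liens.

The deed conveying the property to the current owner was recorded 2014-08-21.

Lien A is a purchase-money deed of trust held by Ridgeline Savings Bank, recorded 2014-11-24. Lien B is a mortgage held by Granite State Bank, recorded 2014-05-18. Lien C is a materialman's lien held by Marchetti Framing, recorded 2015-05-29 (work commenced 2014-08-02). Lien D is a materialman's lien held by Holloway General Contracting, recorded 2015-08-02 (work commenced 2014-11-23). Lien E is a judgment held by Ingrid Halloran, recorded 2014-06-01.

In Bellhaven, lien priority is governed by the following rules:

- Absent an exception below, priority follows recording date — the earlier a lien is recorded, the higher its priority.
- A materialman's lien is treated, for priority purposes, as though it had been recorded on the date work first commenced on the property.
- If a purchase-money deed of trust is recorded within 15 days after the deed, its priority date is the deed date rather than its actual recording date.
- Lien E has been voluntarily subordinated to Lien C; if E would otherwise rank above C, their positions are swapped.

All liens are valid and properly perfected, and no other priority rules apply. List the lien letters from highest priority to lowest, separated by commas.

B, C, E, D, A

Effective dates after the stated exceptions: A was recorded 95 days after the deed — beyond 15 days — so no relation-back applies; C's effective date is 2014-08-02, when work began; D relates back to 2014-11-23 (work commenced).
Ordering by effective date: B (2014-05-18), E (2014-06-01), C (2014-08-02), D (2014-11-23), A (2014-11-24).
The subordination applies — E was senior to C — so E and C swap.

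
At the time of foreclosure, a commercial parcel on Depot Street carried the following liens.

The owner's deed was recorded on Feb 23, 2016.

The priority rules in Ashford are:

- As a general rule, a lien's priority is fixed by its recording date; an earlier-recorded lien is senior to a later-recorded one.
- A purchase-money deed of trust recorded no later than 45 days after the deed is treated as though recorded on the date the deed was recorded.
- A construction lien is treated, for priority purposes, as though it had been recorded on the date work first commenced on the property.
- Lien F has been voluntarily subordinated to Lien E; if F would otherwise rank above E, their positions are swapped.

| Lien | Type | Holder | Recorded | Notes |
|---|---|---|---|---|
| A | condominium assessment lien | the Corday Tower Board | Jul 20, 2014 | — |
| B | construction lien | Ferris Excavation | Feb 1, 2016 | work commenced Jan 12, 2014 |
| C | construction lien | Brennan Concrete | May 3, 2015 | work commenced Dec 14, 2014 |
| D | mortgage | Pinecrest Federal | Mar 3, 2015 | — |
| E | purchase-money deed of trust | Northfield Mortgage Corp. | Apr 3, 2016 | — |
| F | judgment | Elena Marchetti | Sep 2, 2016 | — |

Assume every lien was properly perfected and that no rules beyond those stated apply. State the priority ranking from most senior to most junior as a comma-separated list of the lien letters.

Adjusting effective dates: B relates back to Jan 12, 2014 (work commenced); C relates back to Dec 14, 2014 (work commenced); E's effective date is the deed date, Feb 23, 2016.
By effective date, earliest first: B (Jan 12, 2014), A (Jul 20, 2014), C (Dec 14, 2014), D (Mar 3, 2015), E (Feb 23, 2016), F (Sep 2, 2016).
F already ranks below E; the subordination has no effect.

B, A, C, D, E, F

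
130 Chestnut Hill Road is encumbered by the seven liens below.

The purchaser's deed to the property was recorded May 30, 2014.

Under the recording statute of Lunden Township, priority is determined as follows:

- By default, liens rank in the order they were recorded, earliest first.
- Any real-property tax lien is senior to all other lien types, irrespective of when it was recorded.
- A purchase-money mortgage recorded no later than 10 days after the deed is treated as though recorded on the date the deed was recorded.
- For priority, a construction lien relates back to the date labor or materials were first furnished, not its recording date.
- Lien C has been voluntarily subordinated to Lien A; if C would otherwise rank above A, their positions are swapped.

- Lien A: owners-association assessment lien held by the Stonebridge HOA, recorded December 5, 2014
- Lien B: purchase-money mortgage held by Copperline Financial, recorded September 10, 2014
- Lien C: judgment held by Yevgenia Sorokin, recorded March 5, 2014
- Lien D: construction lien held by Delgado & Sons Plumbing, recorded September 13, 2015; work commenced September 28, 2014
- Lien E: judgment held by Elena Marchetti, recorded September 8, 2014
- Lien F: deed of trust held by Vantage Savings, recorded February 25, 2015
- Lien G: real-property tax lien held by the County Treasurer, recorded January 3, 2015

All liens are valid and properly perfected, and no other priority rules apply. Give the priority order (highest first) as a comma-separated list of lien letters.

Adjusting effective dates: B was recorded 103 days after the deed, outside the 10-day window, so it keeps its recording date; D relates back to September 28, 2014 (work commenced).
G is a real-property tax lien and takes priority over every other lien.
The other liens, earliest effective date first: C (March 5, 2014), E (September 8, 2014), B (September 10, 2014), D (September 28, 2014), A (December 5, 2014), F (February 25, 2015).
Because C would otherwise rank above A, the subordination swaps them.

G, A, E, B, D, C, F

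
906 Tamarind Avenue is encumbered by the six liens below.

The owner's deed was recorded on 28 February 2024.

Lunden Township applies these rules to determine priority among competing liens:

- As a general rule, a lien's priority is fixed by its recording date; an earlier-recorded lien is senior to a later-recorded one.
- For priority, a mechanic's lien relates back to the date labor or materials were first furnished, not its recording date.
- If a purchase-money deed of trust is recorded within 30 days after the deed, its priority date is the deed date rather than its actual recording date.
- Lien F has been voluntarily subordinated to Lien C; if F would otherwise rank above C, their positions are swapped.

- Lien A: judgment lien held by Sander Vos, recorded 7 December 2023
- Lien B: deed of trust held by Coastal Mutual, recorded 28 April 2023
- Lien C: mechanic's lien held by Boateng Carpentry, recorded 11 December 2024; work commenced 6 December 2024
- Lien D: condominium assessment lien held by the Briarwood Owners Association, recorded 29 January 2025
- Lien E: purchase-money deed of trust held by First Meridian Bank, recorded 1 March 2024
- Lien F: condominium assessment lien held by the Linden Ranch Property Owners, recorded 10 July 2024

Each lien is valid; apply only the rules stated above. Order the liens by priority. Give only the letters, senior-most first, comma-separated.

B, A, E, C, F, D

First, effective dates: C relates back to 6 December 2024 (work commenced); E's effective date is the deed date, 28 February 2024.
By effective date, earliest first: B (28 April 2023), A (7 December 2023), E (28 February 2024), F (10 July 2024), C (6 December 2024), D (29 January 2025).
F would otherwise be senior to C, so under the subordination agreement F and C exchange positions.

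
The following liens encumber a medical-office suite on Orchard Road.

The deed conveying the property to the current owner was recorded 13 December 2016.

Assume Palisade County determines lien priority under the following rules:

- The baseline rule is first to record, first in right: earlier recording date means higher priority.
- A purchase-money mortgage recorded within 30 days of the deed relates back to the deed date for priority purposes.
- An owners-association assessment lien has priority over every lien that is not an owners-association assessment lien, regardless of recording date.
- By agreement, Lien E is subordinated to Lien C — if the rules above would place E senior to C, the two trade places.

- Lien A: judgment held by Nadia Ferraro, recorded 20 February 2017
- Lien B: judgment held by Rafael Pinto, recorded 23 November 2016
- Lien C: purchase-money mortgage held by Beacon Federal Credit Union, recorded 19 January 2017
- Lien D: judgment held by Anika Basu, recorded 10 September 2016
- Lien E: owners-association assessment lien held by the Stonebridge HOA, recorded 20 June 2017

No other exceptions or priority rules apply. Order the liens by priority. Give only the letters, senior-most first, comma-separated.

C, D, B, E, A

First, effective dates: C missed the 30-day window (37 days after the deed), so its recording date stands.
E is an owners-association assessment lien, so it outranks all other liens regardless of date.
The other liens, earliest effective date first: D (10 September 2016), B (23 November 2016), C (19 January 2017), A (20 February 2017).
E would otherwise be senior to C, so under the subordination agreement E and C exchange positions.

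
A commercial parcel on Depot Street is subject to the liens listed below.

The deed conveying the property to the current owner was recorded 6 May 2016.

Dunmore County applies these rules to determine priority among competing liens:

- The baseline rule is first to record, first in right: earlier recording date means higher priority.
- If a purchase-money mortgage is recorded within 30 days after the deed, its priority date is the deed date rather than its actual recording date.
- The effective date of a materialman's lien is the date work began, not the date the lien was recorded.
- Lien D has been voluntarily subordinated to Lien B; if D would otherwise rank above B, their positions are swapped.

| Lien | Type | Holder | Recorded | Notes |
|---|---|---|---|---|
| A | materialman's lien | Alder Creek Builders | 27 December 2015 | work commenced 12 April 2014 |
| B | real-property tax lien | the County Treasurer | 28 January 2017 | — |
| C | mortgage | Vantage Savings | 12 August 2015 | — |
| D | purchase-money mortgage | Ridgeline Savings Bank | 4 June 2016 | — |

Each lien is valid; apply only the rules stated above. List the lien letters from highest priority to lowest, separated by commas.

A, C, B, D

Effective dates: A is treated as recorded 12 April 2014, the work-commencement date; D was recorded within the 30-day window, so its effective date is the deed date 6 May 2016.
By effective date, earliest first: A (12 April 2014), C (12 August 2015), D (6 May 2016), B (28 January 2017).
D is senior to B before the subordination, so the two trade places.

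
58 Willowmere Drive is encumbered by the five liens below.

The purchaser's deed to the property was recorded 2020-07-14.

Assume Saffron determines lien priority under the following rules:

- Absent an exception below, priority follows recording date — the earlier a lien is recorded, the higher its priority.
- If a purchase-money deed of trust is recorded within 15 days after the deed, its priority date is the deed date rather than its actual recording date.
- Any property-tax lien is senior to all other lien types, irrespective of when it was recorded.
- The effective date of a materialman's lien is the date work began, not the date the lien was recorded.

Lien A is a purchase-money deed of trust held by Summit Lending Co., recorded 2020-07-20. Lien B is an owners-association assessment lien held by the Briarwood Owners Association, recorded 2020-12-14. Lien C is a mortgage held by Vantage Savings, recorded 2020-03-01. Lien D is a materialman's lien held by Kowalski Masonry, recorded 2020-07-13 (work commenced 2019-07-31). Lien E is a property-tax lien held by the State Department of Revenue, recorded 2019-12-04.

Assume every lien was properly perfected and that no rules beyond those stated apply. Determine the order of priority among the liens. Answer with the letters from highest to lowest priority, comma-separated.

E, D, C, A, B

Effective dates: A relates back to the deed date 2020-07-14; D is treated as recorded 2019-07-31, the work-commencement date.
E is a property-tax lien, so it outranks all other liens regardless of date.
Ordering the rest by effective date: D (2019-07-31), C (2020-03-01), A (2020-07-14), B (2020-12-14).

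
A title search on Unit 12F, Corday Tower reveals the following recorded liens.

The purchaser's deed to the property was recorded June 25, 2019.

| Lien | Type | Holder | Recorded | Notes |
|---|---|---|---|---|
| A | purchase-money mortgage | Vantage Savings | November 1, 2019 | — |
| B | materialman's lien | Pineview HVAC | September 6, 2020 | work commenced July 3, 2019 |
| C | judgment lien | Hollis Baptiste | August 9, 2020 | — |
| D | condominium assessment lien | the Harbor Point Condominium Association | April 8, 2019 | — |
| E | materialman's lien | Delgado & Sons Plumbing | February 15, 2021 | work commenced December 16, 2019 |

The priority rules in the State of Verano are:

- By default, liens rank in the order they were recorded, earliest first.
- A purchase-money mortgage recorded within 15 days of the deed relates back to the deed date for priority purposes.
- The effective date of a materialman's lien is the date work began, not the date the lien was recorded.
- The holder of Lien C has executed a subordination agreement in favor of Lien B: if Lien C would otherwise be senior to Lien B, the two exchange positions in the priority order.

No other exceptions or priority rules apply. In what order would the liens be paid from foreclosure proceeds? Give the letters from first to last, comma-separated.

D, B, A, E, C

First, effective dates: A was recorded 129 days after the deed — beyond 15 days — so no relation-back applies; B relates back to July 3, 2019 (work commenced); E is treated as recorded December 16, 2019, the work-commencement date.
Sorted by effective date: D (April 8, 2019), B (July 3, 2019), A (November 1, 2019), E (December 16, 2019), C (August 9, 2020).
C already ranks below B; the subordination has no effect.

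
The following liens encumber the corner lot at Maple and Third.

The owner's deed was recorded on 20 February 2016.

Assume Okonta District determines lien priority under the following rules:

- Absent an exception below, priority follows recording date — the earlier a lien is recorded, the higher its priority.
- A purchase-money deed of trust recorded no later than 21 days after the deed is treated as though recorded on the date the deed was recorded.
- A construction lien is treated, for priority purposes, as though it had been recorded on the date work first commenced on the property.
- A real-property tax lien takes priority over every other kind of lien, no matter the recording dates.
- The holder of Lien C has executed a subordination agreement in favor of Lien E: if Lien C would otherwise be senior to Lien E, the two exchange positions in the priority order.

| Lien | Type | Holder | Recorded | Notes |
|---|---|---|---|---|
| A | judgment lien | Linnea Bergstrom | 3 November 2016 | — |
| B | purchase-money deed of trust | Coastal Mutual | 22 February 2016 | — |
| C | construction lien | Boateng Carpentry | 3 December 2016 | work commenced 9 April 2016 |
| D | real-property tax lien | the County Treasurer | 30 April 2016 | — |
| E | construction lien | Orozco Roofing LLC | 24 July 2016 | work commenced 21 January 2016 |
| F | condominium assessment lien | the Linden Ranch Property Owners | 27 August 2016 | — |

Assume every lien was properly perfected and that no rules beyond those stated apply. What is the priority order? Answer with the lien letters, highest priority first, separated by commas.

D, E, B, C, F, A

Effective dates: B's effective date is the deed date, 20 February 2016; C's effective date is 9 April 2016, when work began; E's effective date is 21 January 2016, when work began.
D, as a real-property tax lien, has superpriority and ranks first.
The other liens, earliest effective date first: E (21 January 2016), B (20 February 2016), C (9 April 2016), F (27 August 2016), A (3 November 2016).
C is already junior to E, so the subordination agreement changes nothing.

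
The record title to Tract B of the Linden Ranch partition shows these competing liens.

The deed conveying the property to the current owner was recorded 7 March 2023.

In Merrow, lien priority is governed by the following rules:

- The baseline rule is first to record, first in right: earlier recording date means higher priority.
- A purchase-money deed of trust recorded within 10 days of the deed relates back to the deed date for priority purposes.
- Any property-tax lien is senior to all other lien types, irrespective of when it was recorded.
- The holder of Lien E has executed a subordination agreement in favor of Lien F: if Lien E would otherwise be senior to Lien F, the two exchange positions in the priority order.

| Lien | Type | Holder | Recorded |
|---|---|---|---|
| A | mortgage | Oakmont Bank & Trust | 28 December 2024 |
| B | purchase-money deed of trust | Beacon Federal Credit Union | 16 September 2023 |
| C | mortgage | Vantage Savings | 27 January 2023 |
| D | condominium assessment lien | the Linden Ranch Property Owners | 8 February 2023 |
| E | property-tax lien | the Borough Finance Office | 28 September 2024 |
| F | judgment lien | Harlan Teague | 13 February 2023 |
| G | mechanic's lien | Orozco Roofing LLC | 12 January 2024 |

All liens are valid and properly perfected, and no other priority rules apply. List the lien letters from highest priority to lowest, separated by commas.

Adjusting effective dates: B was recorded 193 days after the deed — beyond 10 days — so no relation-back applies.
E is a property-tax lien and takes priority over every other lien.
Among the remaining liens, by effective date: C (27 January 2023), D (8 February 2023), F (13 February 2023), B (16 September 2023), G (12 January 2024), A (28 December 2024).
The subordination applies — E was senior to F — so E and F swap.

F, C, D, E, B, G, A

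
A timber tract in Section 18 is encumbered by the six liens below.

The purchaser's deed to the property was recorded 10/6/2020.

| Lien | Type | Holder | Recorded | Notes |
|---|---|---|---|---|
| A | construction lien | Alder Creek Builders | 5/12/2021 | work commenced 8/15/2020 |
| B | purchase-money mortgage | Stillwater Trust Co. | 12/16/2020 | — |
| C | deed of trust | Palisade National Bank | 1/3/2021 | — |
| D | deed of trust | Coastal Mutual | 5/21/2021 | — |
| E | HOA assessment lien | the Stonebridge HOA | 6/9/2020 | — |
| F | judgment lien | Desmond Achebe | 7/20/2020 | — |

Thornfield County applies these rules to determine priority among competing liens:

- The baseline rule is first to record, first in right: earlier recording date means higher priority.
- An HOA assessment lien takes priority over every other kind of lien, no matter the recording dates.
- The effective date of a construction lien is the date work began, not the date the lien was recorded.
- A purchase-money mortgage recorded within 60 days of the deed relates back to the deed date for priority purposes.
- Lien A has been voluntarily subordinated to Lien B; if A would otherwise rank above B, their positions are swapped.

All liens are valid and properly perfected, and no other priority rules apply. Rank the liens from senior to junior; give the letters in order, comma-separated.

Effective dates: A relates back to 8/15/2020 (work commenced); B was recorded 71 days after the deed, outside the 60-day window, so it keeps its recording date.
E, as an HOA assessment lien, has superpriority and ranks first.
Ordering the rest by effective date: F (7/20/2020), A (8/15/2020), B (12/16/2020), C (1/3/2021), D (5/21/2021).
The subordination applies — A was senior to B — so A and B swap.

E, F, B, A, C, D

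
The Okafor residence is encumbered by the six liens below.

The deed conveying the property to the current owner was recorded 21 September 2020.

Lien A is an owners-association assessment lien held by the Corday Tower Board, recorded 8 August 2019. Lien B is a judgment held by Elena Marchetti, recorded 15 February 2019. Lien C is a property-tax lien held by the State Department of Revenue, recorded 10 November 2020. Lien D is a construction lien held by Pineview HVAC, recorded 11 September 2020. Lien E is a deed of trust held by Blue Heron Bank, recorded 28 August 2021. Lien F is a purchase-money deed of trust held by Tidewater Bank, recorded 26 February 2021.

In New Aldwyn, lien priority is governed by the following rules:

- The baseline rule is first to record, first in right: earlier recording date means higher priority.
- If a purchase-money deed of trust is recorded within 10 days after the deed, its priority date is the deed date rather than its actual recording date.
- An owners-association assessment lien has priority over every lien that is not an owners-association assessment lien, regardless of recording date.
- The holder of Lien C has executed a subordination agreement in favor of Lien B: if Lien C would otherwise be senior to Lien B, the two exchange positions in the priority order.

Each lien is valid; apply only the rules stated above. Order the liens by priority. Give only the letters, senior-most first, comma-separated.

A, B, D, C, F, E

First, effective dates: F missed the 10-day window (158 days after the deed), so its recording date stands.
As an owners-association assessment lien, A is senior to every other lien.
Remaining liens by effective date: B (15 February 2019), D (11 September 2020), C (10 November 2020), F (26 February 2021), E (28 August 2021).
C is already junior to B, so the subordination agreement changes nothing.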